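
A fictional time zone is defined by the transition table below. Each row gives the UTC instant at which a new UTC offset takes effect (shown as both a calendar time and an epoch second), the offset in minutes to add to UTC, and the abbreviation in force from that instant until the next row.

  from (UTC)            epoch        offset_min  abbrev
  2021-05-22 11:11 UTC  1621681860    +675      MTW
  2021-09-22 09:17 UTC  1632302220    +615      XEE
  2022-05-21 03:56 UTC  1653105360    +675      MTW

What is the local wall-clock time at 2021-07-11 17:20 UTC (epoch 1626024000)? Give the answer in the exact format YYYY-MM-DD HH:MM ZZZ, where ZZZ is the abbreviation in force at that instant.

Query: 2021-07-11 17:20 UTC
Rule 1/3 (MTW, +11:15): 2021-05-22 11:11 UTC ≤ query < 2021-09-22 09:17 UTC
17·60 + 20 + 675 = 1715 min
1715 = 1·1440 + 275; 275 = 4·60 + 35 → 04:35, 2021-07-11 + 1 day = 2021-07-12
→ 2021-07-12 04:35 MTW

2021-07-12 04:35 MTW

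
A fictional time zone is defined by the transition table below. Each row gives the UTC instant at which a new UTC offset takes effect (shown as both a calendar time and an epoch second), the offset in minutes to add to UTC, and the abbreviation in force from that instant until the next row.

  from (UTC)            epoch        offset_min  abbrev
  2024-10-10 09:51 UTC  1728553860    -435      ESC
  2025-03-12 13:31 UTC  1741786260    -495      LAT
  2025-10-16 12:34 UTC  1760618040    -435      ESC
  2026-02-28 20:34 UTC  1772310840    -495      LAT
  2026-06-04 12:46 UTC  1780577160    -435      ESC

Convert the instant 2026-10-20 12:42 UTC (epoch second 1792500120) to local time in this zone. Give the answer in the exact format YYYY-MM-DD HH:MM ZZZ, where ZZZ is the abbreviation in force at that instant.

2026-10-20 05:27 ESC

Query: 2026-10-20 12:42 UTC
Rule 5/5 (ESC, -07:15): 2026-06-04 12:46 UTC ≤ query < +∞
12·60 + 42 - 435 = 327 min
327 = 0·1440 + 327; 327 = 5·60 + 27 → 05:27, same day
→ 2026-10-20 05:27 ESC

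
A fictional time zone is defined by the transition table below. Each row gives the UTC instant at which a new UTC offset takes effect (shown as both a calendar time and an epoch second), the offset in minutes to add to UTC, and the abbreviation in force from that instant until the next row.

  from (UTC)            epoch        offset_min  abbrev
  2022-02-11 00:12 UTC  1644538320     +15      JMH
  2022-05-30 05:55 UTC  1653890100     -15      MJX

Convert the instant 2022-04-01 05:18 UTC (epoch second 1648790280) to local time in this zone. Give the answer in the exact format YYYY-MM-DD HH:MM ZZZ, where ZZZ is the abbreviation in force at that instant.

2022-04-01 05:33 JMH

Query: 2022-04-01 05:18 UTC
Rule 1/2 (JMH, +00:15): 2022-02-11 00:12 UTC ≤ query < 2022-05-30 05:55 UTC
5·60 + 18 + 15 = 333 min
333 = 0·1440 + 333; 333 = 5·60 + 33 → 05:33, same day
→ 2022-04-01 05:33 JMH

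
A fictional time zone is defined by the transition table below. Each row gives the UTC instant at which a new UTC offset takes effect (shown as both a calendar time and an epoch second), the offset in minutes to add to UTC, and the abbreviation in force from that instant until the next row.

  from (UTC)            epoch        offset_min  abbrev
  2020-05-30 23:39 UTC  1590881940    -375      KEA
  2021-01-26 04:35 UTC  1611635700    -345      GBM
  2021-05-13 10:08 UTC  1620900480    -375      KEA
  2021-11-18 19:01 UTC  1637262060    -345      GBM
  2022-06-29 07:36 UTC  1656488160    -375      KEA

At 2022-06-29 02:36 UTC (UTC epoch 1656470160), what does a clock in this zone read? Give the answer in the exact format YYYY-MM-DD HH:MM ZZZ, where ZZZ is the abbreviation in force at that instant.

Query: 2022-06-29 02:36 UTC
Rule 4/5 (GBM, -05:45): 2021-11-18 19:01 UTC ≤ query < 2022-06-29 07:36 UTC
2·60 + 36 - 345 = -189 min
-189 = -1·1440 + 1251; 1251 = 20·60 + 51 → 20:51, 2022-06-29 - 1 day = 2022-06-28
→ 2022-06-28 20:51 GBM

2022-06-28 20:51 GBM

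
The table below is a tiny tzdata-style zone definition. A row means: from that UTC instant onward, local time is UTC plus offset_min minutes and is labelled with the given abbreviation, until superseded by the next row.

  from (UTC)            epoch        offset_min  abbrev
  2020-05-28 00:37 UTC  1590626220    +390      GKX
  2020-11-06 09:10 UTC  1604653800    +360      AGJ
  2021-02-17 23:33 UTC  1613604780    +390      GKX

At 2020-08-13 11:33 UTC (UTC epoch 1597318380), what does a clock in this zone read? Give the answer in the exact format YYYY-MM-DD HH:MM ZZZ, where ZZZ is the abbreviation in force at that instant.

2020-08-13 18:03 GKX

Query: 2020-08-13 11:33 UTC
Rule 1/3 (GKX, +06:30): 2020-05-28 00:37 UTC ≤ query < 2020-11-06 09:10 UTC
11·60 + 33 + 390 = 1083 min
1083 = 0·1440 + 1083; 1083 = 18·60 + 3 → 18:03, same day
→ 2020-08-13 18:03 GKX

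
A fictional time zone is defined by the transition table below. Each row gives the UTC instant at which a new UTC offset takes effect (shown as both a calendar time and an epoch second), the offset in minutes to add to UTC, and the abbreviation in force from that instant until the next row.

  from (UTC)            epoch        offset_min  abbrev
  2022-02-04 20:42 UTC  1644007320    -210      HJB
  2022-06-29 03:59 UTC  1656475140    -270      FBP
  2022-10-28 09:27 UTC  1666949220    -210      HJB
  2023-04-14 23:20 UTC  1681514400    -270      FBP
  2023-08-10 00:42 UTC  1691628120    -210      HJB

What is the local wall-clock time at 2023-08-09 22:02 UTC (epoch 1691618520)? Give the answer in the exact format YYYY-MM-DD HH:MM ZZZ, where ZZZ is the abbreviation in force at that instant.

Query: 2023-08-09 22:02 UTC
Rule 4/5 (FBP, -04:30): 2023-04-14 23:20 UTC ≤ query < 2023-08-10 00:42 UTC
22·60 + 2 - 270 = 1052 min
1052 = 0·1440 + 1052; 1052 = 17·60 + 32 → 17:32, same day
→ 2023-08-09 17:32 FBP

2023-08-09 17:32 FBP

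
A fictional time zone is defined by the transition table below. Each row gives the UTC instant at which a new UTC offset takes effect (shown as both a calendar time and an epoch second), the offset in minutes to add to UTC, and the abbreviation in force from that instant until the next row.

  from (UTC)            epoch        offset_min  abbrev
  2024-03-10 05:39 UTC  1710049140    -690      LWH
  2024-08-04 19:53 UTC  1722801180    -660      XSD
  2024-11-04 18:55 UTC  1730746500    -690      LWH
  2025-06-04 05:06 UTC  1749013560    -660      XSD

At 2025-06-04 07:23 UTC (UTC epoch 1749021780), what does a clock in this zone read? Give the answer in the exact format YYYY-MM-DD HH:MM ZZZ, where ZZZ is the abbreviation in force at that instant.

2025-06-03 20:23 XSD

Query: 2025-06-04 07:23 UTC
Rule 4/4 (XSD, -11:00): 2025-06-04 05:06 UTC ≤ query < +∞
7·60 + 23 - 660 = -217 min
-217 = -1·1440 + 1223; 1223 = 20·60 + 23 → 20:23, 2025-06-04 - 1 day = 2025-06-03
→ 2025-06-03 20:23 XSD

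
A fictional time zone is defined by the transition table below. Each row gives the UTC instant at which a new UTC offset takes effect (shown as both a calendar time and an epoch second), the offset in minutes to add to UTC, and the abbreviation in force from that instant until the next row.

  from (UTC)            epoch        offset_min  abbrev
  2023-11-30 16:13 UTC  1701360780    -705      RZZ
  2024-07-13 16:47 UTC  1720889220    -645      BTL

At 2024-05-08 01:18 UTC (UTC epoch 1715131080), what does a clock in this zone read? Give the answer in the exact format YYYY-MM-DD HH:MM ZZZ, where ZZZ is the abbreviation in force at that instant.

2024-05-07 13:33 RZZ

Query: 2024-05-08 01:18 UTC
Rule 1/2 (RZZ, -11:45): 2023-11-30 16:13 UTC ≤ query < 2024-07-13 16:47 UTC
1·60 + 18 - 705 = -627 min
-627 = -1·1440 + 813; 813 = 13·60 + 33 → 13:33, 2024-05-08 - 1 day = 2024-05-07
→ 2024-05-07 13:33 RZZ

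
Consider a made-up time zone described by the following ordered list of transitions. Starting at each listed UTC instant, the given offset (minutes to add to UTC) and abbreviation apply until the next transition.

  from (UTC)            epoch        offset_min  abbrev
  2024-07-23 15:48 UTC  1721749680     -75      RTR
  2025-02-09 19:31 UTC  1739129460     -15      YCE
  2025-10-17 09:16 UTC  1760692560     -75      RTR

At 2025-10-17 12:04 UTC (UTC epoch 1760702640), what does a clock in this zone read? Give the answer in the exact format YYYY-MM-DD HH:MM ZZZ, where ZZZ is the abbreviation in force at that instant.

Query: 2025-10-17 12:04 UTC
Rule 3/3 (RTR, -01:15): 2025-10-17 09:16 UTC ≤ query < +∞
12·60 + 4 - 75 = 649 min
649 = 0·1440 + 649; 649 = 10·60 + 49 → 10:49, same day
→ 2025-10-17 10:49 RTR

2025-10-17 10:49 RTR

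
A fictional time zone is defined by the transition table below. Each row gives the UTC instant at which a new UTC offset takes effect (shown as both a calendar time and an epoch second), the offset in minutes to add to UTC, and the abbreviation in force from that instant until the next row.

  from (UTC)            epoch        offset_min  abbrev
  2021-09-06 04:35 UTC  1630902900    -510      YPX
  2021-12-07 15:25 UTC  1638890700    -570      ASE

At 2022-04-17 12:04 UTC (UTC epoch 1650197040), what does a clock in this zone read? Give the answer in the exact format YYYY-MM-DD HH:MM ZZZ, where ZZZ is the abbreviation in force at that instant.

2022-04-17 02:34 ASE

Query: 2022-04-17 12:04 UTC
Rule 2/2 (ASE, -09:30): 2021-12-07 15:25 UTC ≤ query < +∞
12·60 + 4 - 570 = 154 min
154 = 0·1440 + 154; 154 = 2·60 + 34 → 02:34, same day
→ 2022-04-17 02:34 ASE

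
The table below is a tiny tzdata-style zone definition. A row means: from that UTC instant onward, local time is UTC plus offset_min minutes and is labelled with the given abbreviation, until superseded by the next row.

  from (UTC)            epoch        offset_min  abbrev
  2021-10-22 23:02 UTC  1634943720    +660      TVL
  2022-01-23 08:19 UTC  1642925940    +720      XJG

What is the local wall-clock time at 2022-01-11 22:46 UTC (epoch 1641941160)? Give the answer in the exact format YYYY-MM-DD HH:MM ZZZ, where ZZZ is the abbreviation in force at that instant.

Query: 2022-01-11 22:46 UTC
Rule 1/2 (TVL, +11:00): 2021-10-22 23:02 UTC ≤ query < 2022-01-23 08:19 UTC
22·60 + 46 + 660 = 2026 min
2026 = 1·1440 + 586; 586 = 9·60 + 46 → 09:46, 2022-01-11 + 1 day = 2022-01-12
→ 2022-01-12 09:46 TVL

2022-01-12 09:46 TVL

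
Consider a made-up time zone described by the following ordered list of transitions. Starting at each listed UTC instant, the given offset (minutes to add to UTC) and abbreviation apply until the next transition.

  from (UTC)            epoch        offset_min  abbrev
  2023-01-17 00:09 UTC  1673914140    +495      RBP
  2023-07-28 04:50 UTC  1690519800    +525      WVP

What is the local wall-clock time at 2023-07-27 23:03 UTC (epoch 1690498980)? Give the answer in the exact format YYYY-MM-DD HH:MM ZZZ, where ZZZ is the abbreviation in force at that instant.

2023-07-28 07:18 RBP

Query: 2023-07-27 23:03 UTC
Rule 1/2 (RBP, +08:15): 2023-01-17 00:09 UTC ≤ query < 2023-07-28 04:50 UTC
23·60 + 3 + 495 = 1878 min
1878 = 1·1440 + 438; 438 = 7·60 + 18 → 07:18, 2023-07-27 + 1 day = 2023-07-28
→ 2023-07-28 07:18 RBP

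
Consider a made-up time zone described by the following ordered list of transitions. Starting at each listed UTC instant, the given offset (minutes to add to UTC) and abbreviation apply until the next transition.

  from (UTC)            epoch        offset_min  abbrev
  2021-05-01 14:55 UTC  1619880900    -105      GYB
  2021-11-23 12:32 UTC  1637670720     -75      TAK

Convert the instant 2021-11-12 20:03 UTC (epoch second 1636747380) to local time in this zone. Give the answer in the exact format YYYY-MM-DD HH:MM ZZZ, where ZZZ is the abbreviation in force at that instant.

2021-11-12 18:18 GYB

Query: 2021-11-12 20:03 UTC
Rule 1/2 (GYB, -01:45): 2021-05-01 14:55 UTC ≤ query < 2021-11-23 12:32 UTC
20·60 + 3 - 105 = 1098 min
1098 = 0·1440 + 1098; 1098 = 18·60 + 18 → 18:18, same day
→ 2021-11-12 18:18 GYB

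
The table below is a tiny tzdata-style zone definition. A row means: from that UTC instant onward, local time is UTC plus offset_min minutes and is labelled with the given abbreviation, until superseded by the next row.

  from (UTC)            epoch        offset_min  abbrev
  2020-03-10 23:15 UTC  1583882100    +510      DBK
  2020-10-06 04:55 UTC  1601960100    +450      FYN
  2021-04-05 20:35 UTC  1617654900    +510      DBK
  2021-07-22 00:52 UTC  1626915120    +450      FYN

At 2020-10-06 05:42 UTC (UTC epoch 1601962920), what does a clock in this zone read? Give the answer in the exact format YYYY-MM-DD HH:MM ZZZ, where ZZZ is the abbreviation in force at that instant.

2020-10-06 13:12 FYN

Query: 2020-10-06 05:42 UTC
Rule 2/4 (FYN, +07:30): 2020-10-06 04:55 UTC ≤ query < 2021-04-05 20:35 UTC
5·60 + 42 + 450 = 792 min
792 = 0·1440 + 792; 792 = 13·60 + 12 → 13:12, same day
→ 2020-10-06 13:12 FYN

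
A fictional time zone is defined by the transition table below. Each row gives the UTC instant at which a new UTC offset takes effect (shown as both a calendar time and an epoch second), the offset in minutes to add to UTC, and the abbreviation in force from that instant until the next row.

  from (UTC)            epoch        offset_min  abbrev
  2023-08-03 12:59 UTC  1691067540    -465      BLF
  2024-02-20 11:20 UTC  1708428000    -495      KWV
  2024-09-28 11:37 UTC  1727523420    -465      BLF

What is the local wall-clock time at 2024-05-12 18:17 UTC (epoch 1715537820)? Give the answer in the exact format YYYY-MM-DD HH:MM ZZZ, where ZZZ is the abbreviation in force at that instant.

2024-05-12 10:02 KWV

Query: 2024-05-12 18:17 UTC
Rule 2/3 (KWV, -08:15): 2024-02-20 11:20 UTC ≤ query < 2024-09-28 11:37 UTC
18·60 + 17 - 495 = 602 min
602 = 0·1440 + 602; 602 = 10·60 + 2 → 10:02, same day
→ 2024-05-12 10:02 KWV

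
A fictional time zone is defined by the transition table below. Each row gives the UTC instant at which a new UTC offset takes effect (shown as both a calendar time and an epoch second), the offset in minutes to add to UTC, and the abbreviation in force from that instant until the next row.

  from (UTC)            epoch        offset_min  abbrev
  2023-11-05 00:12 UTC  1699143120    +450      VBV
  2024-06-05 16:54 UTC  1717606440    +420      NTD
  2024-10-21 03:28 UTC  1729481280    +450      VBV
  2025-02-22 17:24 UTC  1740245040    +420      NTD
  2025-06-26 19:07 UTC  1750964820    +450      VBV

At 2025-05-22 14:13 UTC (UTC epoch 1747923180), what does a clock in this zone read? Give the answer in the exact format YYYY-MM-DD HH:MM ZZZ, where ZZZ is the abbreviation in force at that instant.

2025-05-22 21:13 NTD

Query: 2025-05-22 14:13 UTC
Rule 4/5 (NTD, +07:00): 2025-02-22 17:24 UTC ≤ query < 2025-06-26 19:07 UTC
14·60 + 13 + 420 = 1273 min
1273 = 0·1440 + 1273; 1273 = 21·60 + 13 → 21:13, same day
→ 2025-05-22 21:13 NTD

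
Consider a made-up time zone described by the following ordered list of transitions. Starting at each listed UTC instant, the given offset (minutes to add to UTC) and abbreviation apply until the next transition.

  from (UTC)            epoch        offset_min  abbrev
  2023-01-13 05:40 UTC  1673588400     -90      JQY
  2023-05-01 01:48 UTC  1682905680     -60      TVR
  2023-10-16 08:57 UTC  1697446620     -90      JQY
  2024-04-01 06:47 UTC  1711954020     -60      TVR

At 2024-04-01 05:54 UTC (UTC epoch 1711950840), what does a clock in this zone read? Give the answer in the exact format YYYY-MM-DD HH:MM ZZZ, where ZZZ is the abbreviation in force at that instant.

Query: 2024-04-01 05:54 UTC
Rule 3/4 (JQY, -01:30): 2023-10-16 08:57 UTC ≤ query < 2024-04-01 06:47 UTC
5·60 + 54 - 90 = 264 min
264 = 0·1440 + 264; 264 = 4·60 + 24 → 04:24, same day
→ 2024-04-01 04:24 JQY

2024-04-01 04:24 JQY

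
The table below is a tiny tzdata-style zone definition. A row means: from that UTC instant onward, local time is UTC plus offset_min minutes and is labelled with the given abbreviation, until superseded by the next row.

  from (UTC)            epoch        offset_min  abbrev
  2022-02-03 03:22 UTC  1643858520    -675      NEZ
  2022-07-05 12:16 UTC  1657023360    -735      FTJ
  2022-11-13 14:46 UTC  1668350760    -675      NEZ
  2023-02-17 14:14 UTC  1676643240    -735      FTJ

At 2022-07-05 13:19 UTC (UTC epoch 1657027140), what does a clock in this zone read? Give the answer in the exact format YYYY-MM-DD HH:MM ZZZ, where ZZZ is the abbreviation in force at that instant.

2022-07-05 01:04 FTJ

Query: 2022-07-05 13:19 UTC
Rule 2/4 (FTJ, -12:15): 2022-07-05 12:16 UTC ≤ query < 2022-11-13 14:46 UTC
13·60 + 19 - 735 = 64 min
64 = 0·1440 + 64; 64 = 1·60 + 4 → 01:04, same day
→ 2022-07-05 01:04 FTJ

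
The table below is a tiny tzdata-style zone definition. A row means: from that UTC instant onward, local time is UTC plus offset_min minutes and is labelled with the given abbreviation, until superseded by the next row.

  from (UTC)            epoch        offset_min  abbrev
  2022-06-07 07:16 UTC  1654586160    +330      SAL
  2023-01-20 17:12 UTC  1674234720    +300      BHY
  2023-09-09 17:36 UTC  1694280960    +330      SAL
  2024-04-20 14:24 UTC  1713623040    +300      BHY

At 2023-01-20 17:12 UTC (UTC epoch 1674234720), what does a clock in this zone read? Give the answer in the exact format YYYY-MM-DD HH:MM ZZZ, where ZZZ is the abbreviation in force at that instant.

2023-01-20 22:12 BHY

Query: 2023-01-20 17:12 UTC
Rule 2/4 (BHY, +05:00): 2023-01-20 17:12 UTC ≤ query < 2023-09-09 17:36 UTC
17·60 + 12 + 300 = 1332 min
1332 = 0·1440 + 1332; 1332 = 22·60 + 12 → 22:12, same day
→ 2023-01-20 22:12 BHY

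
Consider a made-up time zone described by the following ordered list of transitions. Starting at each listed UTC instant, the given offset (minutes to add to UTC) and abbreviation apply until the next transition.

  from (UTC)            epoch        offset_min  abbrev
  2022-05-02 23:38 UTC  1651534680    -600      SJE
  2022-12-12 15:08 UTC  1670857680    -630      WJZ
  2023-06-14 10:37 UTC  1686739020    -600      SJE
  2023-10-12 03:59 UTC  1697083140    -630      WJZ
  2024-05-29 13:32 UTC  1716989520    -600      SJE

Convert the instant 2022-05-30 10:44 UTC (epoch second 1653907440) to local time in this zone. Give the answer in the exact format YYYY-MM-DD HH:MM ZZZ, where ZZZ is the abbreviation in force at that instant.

Query: 2022-05-30 10:44 UTC
Rule 1/5 (SJE, -10:00): 2022-05-02 23:38 UTC ≤ query < 2022-12-12 15:08 UTC
10·60 + 44 - 600 = 44 min
44 = 0·1440 + 44; 44 = 0·60 + 44 → 00:44, same day
→ 2022-05-30 00:44 SJE

2022-05-30 00:44 SJE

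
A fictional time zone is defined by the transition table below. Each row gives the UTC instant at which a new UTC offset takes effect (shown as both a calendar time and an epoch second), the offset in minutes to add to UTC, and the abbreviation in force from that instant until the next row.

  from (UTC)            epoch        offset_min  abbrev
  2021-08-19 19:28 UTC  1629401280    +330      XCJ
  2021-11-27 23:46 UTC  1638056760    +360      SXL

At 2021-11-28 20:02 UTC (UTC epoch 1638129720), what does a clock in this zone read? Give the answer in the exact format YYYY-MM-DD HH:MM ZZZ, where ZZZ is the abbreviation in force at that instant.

2021-11-29 02:02 SXL

Query: 2021-11-28 20:02 UTC
Rule 2/2 (SXL, +06:00): 2021-11-27 23:46 UTC ≤ query < +∞
20·60 + 2 + 360 = 1562 min
1562 = 1·1440 + 122; 122 = 2·60 + 2 → 02:02, 2021-11-28 + 1 day = 2021-11-29
→ 2021-11-29 02:02 SXL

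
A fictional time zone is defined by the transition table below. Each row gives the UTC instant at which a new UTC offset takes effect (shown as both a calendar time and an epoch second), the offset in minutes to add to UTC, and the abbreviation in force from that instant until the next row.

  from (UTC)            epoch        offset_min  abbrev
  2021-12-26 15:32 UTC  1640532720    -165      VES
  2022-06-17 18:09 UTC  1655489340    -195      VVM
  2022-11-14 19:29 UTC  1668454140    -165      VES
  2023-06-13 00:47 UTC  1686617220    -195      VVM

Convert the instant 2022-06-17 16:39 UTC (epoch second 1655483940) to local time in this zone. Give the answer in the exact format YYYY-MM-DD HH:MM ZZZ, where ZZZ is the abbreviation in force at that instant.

2022-06-17 13:54 VES

Query: 2022-06-17 16:39 UTC
Rule 1/4 (VES, -02:45): 2021-12-26 15:32 UTC ≤ query < 2022-06-17 18:09 UTC
16·60 + 39 - 165 = 834 min
834 = 0·1440 + 834; 834 = 13·60 + 54 → 13:54, same day
→ 2022-06-17 13:54 VES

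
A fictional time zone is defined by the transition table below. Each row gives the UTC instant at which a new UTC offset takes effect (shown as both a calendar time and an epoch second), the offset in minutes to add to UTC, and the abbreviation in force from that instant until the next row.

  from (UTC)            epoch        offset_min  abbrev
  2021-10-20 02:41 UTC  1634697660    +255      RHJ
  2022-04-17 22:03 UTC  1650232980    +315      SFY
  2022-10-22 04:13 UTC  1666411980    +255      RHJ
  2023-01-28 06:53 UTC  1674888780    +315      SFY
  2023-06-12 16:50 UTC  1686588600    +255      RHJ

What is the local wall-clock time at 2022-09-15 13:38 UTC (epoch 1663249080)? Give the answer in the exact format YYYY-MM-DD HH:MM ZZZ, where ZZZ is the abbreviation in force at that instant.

2022-09-15 18:53 SFY

Query: 2022-09-15 13:38 UTC
Rule 2/5 (SFY, +05:15): 2022-04-17 22:03 UTC ≤ query < 2022-10-22 04:13 UTC
13·60 + 38 + 315 = 1133 min
1133 = 0·1440 + 1133; 1133 = 18·60 + 53 → 18:53, same day
→ 2022-09-15 18:53 SFY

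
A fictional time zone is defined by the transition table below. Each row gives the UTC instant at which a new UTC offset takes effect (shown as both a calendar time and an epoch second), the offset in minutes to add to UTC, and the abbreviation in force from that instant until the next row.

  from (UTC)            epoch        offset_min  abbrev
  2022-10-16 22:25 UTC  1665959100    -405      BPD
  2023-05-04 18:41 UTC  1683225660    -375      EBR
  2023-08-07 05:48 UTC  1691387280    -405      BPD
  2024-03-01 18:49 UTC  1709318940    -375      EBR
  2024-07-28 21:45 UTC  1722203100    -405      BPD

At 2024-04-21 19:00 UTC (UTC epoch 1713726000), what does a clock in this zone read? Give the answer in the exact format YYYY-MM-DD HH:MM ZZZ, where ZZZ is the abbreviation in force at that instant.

2024-04-21 12:45 EBR

Query: 2024-04-21 19:00 UTC
Rule 4/5 (EBR, -06:15): 2024-03-01 18:49 UTC ≤ query < 2024-07-28 21:45 UTC
19·60 + 0 - 375 = 765 min
765 = 0·1440 + 765; 765 = 12·60 + 45 → 12:45, same day
→ 2024-04-21 12:45 EBR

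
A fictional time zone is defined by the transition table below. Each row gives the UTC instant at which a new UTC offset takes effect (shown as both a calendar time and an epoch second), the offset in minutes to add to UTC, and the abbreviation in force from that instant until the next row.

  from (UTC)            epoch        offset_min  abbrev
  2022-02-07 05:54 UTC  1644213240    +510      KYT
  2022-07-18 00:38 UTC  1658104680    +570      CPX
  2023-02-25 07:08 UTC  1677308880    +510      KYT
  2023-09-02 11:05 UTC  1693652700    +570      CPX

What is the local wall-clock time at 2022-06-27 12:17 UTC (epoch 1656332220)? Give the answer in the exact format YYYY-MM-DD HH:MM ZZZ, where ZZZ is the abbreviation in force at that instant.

Query: 2022-06-27 12:17 UTC
Rule 1/4 (KYT, +08:30): 2022-02-07 05:54 UTC ≤ query < 2022-07-18 00:38 UTC
12·60 + 17 + 510 = 1247 min
1247 = 0·1440 + 1247; 1247 = 20·60 + 47 → 20:47, same day
→ 2022-06-27 20:47 KYT

2022-06-27 20:47 KYT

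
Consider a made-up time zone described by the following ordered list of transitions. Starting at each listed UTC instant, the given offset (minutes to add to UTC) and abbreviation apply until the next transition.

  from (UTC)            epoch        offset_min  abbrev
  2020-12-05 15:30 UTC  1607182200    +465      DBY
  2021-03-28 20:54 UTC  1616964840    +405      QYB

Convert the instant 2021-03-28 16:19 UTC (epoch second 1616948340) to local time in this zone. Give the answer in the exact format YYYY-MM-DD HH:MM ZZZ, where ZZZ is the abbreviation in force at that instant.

Query: 2021-03-28 16:19 UTC
Rule 1/2 (DBY, +07:45): 2020-12-05 15:30 UTC ≤ query < 2021-03-28 20:54 UTC
16·60 + 19 + 465 = 1444 min
1444 = 1·1440 + 4; 4 = 0·60 + 4 → 00:04, 2021-03-28 + 1 day = 2021-03-29
→ 2021-03-29 00:04 DBY

2021-03-29 00:04 DBY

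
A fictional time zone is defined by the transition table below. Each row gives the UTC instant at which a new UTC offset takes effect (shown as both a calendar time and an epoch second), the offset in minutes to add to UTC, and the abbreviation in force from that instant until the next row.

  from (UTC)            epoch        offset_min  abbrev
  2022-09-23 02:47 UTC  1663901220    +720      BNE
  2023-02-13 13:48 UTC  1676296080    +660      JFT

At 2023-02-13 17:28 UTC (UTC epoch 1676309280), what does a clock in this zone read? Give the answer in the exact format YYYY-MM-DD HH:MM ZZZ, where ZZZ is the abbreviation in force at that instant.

Query: 2023-02-13 17:28 UTC
Rule 2/2 (JFT, +11:00): 2023-02-13 13:48 UTC ≤ query < +∞
17·60 + 28 + 660 = 1708 min
1708 = 1·1440 + 268; 268 = 4·60 + 28 → 04:28, 2023-02-13 + 1 day = 2023-02-14
→ 2023-02-14 04:28 JFT

2023-02-14 04:28 JFT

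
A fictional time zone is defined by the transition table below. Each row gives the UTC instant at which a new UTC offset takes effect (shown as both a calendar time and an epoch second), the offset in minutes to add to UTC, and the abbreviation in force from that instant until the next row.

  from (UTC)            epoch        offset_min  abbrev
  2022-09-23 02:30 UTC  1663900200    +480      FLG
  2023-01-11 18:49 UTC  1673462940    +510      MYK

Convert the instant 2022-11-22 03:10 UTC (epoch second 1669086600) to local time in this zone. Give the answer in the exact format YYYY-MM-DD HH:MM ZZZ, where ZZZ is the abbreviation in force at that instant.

2022-11-22 11:10 FLG

Query: 2022-11-22 03:10 UTC
Rule 1/2 (FLG, +08:00): 2022-09-23 02:30 UTC ≤ query < 2023-01-11 18:49 UTC
3·60 + 10 + 480 = 670 min
670 = 0·1440 + 670; 670 = 11·60 + 10 → 11:10, same day
→ 2022-11-22 11:10 FLG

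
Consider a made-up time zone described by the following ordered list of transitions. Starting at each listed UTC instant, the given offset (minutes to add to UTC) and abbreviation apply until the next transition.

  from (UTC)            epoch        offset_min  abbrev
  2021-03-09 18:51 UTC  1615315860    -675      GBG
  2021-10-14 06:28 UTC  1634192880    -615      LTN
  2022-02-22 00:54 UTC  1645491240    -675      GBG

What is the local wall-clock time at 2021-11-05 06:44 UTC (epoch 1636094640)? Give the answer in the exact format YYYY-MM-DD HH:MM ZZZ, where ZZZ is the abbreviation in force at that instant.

Query: 2021-11-05 06:44 UTC
Rule 2/3 (LTN, -10:15): 2021-10-14 06:28 UTC ≤ query < 2022-02-22 00:54 UTC
6·60 + 44 - 615 = -211 min
-211 = -1·1440 + 1229; 1229 = 20·60 + 29 → 20:29, 2021-11-05 - 1 day = 2021-11-04
→ 2021-11-04 20:29 LTN

2021-11-04 20:29 LTN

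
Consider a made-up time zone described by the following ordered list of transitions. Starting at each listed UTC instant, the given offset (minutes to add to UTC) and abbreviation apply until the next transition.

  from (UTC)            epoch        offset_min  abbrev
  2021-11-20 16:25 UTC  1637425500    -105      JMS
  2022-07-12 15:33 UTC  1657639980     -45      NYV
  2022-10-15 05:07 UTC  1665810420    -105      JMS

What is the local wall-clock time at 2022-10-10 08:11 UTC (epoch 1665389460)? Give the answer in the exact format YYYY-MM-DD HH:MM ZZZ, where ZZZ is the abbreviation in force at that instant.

2022-10-10 07:26 NYV

Query: 2022-10-10 08:11 UTC
Rule 2/3 (NYV, -00:45): 2022-07-12 15:33 UTC ≤ query < 2022-10-15 05:07 UTC
8·60 + 11 - 45 = 446 min
446 = 0·1440 + 446; 446 = 7·60 + 26 → 07:26, same day
→ 2022-10-10 07:26 NYV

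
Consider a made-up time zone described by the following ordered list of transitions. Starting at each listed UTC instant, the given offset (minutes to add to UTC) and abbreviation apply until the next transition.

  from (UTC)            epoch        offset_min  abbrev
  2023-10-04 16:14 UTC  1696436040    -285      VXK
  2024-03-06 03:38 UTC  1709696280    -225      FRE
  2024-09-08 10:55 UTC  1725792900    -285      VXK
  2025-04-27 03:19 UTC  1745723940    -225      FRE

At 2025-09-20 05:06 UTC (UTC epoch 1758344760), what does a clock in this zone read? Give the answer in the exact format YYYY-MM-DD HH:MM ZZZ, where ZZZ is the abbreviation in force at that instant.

2025-09-20 01:21 FRE

Query: 2025-09-20 05:06 UTC
Rule 4/4 (FRE, -03:45): 2025-04-27 03:19 UTC ≤ query < +∞
5·60 + 6 - 225 = 81 min
81 = 0·1440 + 81; 81 = 1·60 + 21 → 01:21, same day
→ 2025-09-20 01:21 FRE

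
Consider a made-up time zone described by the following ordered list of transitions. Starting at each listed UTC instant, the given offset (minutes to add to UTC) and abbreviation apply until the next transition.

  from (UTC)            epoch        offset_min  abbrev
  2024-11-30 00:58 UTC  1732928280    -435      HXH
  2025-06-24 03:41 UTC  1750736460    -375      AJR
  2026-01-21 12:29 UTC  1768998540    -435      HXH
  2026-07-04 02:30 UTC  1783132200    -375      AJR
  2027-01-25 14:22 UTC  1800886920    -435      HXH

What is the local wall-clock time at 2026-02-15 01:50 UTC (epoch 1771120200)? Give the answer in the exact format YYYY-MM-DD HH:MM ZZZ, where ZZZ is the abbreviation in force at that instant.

Query: 2026-02-15 01:50 UTC
Rule 3/5 (HXH, -07:15): 2026-01-21 12:29 UTC ≤ query < 2026-07-04 02:30 UTC
1·60 + 50 - 435 = -325 min
-325 = -1·1440 + 1115; 1115 = 18·60 + 35 → 18:35, 2026-02-15 - 1 day = 2026-02-14
→ 2026-02-14 18:35 HXH

2026-02-14 18:35 HXH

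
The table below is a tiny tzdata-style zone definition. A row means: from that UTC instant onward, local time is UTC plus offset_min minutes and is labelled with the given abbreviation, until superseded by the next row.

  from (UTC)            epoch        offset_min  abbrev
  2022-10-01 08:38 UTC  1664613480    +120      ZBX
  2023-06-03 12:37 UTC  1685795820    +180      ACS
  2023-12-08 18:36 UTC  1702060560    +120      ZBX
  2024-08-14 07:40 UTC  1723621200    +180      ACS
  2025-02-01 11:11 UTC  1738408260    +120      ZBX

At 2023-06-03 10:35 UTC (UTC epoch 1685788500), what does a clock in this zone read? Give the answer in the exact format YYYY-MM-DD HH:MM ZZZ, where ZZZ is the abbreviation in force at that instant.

2023-06-03 12:35 ZBX

Query: 2023-06-03 10:35 UTC
Rule 1/5 (ZBX, +02:00): 2022-10-01 08:38 UTC ≤ query < 2023-06-03 12:37 UTC
10·60 + 35 + 120 = 755 min
755 = 0·1440 + 755; 755 = 12·60 + 35 → 12:35, same day
→ 2023-06-03 12:35 ZBX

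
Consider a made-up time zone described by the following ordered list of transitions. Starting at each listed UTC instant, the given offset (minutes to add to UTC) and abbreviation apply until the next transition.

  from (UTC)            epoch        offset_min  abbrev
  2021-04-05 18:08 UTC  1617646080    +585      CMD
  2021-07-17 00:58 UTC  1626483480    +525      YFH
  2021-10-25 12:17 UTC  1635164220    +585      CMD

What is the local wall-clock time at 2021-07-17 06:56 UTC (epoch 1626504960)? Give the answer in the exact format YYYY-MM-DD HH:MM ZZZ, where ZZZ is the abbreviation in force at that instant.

2021-07-17 15:41 YFH

Query: 2021-07-17 06:56 UTC
Rule 2/3 (YFH, +08:45): 2021-07-17 00:58 UTC ≤ query < 2021-10-25 12:17 UTC
6·60 + 56 + 525 = 941 min
941 = 0·1440 + 941; 941 = 15·60 + 41 → 15:41, same day
→ 2021-07-17 15:41 YFH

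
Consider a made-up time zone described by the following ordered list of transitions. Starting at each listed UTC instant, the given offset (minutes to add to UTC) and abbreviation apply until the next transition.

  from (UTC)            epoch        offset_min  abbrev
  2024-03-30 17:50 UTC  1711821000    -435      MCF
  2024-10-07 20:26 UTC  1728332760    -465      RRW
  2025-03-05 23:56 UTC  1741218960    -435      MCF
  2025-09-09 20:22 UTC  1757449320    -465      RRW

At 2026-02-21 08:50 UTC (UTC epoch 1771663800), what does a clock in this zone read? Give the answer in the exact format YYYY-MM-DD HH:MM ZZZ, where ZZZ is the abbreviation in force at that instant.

2026-02-21 01:05 RRW

Query: 2026-02-21 08:50 UTC
Rule 4/4 (RRW, -07:45): 2025-09-09 20:22 UTC ≤ query < +∞
8·60 + 50 - 465 = 65 min
65 = 0·1440 + 65; 65 = 1·60 + 5 → 01:05, same day
→ 2026-02-21 01:05 RRW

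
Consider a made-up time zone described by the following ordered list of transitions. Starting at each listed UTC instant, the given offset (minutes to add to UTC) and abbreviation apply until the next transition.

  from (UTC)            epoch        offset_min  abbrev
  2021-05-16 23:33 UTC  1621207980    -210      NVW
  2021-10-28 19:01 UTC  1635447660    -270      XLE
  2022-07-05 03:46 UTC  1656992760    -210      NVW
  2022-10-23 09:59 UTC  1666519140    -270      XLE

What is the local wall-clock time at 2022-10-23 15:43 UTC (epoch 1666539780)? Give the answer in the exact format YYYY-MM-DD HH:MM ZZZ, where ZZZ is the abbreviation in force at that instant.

2022-10-23 11:13 XLE

Query: 2022-10-23 15:43 UTC
Rule 4/4 (XLE, -04:30): 2022-10-23 09:59 UTC ≤ query < +∞
15·60 + 43 - 270 = 673 min
673 = 0·1440 + 673; 673 = 11·60 + 13 → 11:13, same day
→ 2022-10-23 11:13 XLE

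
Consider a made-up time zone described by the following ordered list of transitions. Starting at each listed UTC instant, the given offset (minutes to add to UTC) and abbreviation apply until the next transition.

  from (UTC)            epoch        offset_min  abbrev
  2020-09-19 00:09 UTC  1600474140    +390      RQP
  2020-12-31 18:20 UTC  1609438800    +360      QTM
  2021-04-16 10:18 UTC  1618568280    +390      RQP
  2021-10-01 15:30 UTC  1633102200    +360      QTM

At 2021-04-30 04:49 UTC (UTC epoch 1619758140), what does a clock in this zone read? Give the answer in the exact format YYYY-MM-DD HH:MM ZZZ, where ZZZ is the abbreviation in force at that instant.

2021-04-30 11:19 RQP

Query: 2021-04-30 04:49 UTC
Rule 3/4 (RQP, +06:30): 2021-04-16 10:18 UTC ≤ query < 2021-10-01 15:30 UTC
4·60 + 49 + 390 = 679 min
679 = 0·1440 + 679; 679 = 11·60 + 19 → 11:19, same day
→ 2021-04-30 11:19 RQP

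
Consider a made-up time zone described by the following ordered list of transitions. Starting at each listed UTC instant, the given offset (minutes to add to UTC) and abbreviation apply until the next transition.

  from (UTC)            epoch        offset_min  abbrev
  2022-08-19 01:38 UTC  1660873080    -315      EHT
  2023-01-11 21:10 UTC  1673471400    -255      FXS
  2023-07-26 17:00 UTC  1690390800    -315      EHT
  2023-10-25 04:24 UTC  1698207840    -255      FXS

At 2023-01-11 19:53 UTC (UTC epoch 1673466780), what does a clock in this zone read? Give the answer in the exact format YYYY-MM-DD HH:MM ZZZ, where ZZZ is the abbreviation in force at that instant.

Query: 2023-01-11 19:53 UTC
Rule 1/4 (EHT, -05:15): 2022-08-19 01:38 UTC ≤ query < 2023-01-11 21:10 UTC
19·60 + 53 - 315 = 878 min
878 = 0·1440 + 878; 878 = 14·60 + 38 → 14:38, same day
→ 2023-01-11 14:38 EHT

2023-01-11 14:38 EHT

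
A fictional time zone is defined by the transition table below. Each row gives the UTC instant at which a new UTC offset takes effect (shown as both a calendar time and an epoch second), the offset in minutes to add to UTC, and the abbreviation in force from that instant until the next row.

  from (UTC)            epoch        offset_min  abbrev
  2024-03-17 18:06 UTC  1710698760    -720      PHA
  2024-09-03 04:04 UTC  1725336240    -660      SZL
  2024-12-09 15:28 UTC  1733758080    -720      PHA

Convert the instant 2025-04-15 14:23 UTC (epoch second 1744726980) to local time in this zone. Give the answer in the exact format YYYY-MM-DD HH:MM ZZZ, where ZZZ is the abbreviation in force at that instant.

2025-04-15 02:23 PHA

Query: 2025-04-15 14:23 UTC
Rule 3/3 (PHA, -12:00): 2024-12-09 15:28 UTC ≤ query < +∞
14·60 + 23 - 720 = 143 min
143 = 0·1440 + 143; 143 = 2·60 + 23 → 02:23, same day
→ 2025-04-15 02:23 PHA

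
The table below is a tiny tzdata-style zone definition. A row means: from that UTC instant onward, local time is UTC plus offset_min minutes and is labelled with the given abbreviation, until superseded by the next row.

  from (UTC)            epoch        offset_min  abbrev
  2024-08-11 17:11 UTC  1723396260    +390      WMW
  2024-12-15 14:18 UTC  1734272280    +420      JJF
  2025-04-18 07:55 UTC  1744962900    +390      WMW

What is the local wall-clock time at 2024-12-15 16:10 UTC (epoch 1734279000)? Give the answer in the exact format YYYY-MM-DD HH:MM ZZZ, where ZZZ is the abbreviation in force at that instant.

Query: 2024-12-15 16:10 UTC
Rule 2/3 (JJF, +07:00): 2024-12-15 14:18 UTC ≤ query < 2025-04-18 07:55 UTC
16·60 + 10 + 420 = 1390 min
1390 = 0·1440 + 1390; 1390 = 23·60 + 10 → 23:10, same day
→ 2024-12-15 23:10 JJF

2024-12-15 23:10 JJF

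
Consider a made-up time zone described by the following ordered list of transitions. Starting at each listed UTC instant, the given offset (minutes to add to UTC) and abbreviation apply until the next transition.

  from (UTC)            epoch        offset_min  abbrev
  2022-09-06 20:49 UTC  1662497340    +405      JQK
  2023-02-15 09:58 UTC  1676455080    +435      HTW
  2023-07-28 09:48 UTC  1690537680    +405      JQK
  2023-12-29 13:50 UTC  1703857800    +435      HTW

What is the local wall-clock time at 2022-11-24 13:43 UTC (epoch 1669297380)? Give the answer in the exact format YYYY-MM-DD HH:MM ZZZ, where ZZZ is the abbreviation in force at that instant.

2022-11-24 20:28 JQK

Query: 2022-11-24 13:43 UTC
Rule 1/4 (JQK, +06:45): 2022-09-06 20:49 UTC ≤ query < 2023-02-15 09:58 UTC
13·60 + 43 + 405 = 1228 min
1228 = 0·1440 + 1228; 1228 = 20·60 + 28 → 20:28, same day
→ 2022-11-24 20:28 JQK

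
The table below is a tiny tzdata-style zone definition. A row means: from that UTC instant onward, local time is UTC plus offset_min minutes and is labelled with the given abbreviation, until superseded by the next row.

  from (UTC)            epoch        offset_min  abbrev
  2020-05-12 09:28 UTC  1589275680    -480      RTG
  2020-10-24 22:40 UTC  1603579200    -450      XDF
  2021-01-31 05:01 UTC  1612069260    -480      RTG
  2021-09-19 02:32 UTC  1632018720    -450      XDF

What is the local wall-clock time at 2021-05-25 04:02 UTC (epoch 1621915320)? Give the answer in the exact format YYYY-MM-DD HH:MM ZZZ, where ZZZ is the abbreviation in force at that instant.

2021-05-24 20:02 RTG

Query: 2021-05-25 04:02 UTC
Rule 3/4 (RTG, -08:00): 2021-01-31 05:01 UTC ≤ query < 2021-09-19 02:32 UTC
4·60 + 2 - 480 = -238 min
-238 = -1·1440 + 1202; 1202 = 20·60 + 2 → 20:02, 2021-05-25 - 1 day = 2021-05-24
→ 2021-05-24 20:02 RTG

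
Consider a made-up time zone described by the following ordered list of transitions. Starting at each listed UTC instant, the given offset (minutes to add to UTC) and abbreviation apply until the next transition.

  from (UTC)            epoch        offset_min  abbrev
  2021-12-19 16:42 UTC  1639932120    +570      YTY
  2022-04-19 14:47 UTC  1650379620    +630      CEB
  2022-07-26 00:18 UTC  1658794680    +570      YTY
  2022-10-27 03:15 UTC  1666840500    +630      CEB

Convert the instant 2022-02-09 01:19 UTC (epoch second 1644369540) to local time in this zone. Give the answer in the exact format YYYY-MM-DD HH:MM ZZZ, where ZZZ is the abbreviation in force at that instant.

2022-02-09 10:49 YTY

Query: 2022-02-09 01:19 UTC
Rule 1/4 (YTY, +09:30): 2021-12-19 16:42 UTC ≤ query < 2022-04-19 14:47 UTC
1·60 + 19 + 570 = 649 min
649 = 0·1440 + 649; 649 = 10·60 + 49 → 10:49, same day
→ 2022-02-09 10:49 YTY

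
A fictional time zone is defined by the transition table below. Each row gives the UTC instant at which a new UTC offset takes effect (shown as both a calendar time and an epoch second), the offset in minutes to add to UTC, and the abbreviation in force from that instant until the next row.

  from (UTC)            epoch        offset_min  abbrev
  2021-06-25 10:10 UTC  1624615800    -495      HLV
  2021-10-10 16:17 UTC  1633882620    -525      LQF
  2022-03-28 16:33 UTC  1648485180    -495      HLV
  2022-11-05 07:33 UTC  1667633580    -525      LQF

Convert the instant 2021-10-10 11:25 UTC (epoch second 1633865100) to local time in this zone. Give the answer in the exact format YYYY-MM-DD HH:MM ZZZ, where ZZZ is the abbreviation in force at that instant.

Query: 2021-10-10 11:25 UTC
Rule 1/4 (HLV, -08:15): 2021-06-25 10:10 UTC ≤ query < 2021-10-10 16:17 UTC
11·60 + 25 - 495 = 190 min
190 = 0·1440 + 190; 190 = 3·60 + 10 → 03:10, same day
→ 2021-10-10 03:10 HLV

2021-10-10 03:10 HLV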